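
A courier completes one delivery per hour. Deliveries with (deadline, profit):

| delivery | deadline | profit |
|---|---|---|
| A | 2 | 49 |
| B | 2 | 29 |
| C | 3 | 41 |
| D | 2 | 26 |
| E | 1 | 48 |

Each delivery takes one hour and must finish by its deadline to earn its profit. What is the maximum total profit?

By profit: A(d2,49), E(d1,48), C(d3,41), B(d2,29), D(d2,26)
A→slot 2; E→slot 1; C→slot 3; B skipped; D skipped.
Profit = 48 + 49 + 41 = 138

138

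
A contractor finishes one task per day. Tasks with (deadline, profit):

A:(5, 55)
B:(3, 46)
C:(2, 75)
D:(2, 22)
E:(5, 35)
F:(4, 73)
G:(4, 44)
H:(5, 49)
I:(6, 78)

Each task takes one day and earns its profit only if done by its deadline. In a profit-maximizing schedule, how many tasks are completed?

6

Profit order: I=78 C=75 F=73 A=55 H=49 B=46 G=44 E=35 D=22
Assign: I→slot 6, C→slot 2, F→slot 4, A→slot 5, H→slot 3, B→slot 1, G skipped, E skipped, D skipped.
Slots: [1:B] [2:C] [3:H] [4:F] [5:A] [6:I]
6 of 9 scheduled.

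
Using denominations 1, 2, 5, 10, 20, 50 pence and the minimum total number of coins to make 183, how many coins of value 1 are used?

1

183 − 3×50→33 − 1×20→13 − 1×10→3 − 1×2→1 − 1×1→0
Count of 1: 1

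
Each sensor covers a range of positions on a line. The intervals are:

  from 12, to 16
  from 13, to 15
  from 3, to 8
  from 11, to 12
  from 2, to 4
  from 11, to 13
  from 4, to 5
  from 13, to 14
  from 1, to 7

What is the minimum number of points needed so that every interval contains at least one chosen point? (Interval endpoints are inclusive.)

Sort by right endpoint; whenever an interval is uncovered, place a point at its right end.
Sorted: [2,4] [4,5] [1,7] [3,8] [11,12] [11,13] [13,14] [13,15] [12,16]
{[2,4],[4,5],[1,7],[3,8]} hit by 4; {[11,12],[11,13]} hit by 12; {[13,14],[13,15],[12,16]} hit by 14.
Points: 4, 12, 14 (3 total).

3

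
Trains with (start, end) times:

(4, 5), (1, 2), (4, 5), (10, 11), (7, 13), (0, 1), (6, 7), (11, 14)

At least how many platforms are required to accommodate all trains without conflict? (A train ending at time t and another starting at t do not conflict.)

Events (time:±→running): 0:+→1 1:-→0 1:+→1 2:-→0 4:+→1 4:+→2 … peak 2.

2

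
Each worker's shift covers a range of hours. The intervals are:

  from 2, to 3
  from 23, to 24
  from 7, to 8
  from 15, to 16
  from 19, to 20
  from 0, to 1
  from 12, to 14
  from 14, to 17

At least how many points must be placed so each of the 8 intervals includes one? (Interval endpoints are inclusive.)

7

Process intervals by earliest right end; each time one isn't hit yet, stab at its right endpoint.
Sorted: [0,1] [2,3] [7,8] [12,14] [15,16] [14,17] [19,20] [23,24]
{[0,1]} hit by 1; {[2,3]} hit by 3; {[7,8]} hit by 8; {[12,14]} hit by 14; {[15,16],[14,17]} hit by 16; {[19,20]} hit by 20; {[23,24]} hit by 24.
Points: 1, 3, 8, 14, 16, 20, 24 (7 total).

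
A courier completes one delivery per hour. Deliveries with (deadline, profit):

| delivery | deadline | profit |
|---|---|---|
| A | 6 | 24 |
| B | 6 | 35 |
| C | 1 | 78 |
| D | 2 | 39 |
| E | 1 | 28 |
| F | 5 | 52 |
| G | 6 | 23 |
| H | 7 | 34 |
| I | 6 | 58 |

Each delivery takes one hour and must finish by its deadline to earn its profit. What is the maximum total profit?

320

Sort by profit descending; place each in the latest free slot ≤ its deadline.
By profit: C(d1,78), I(d6,58), F(d5,52), D(d2,39), B(d6,35), H(d7,34), E(d1,28), A(d6,24), G(d6,23)
C→slot 1; I→slot 6; F→slot 5; D→slot 2; B→slot 4; H→slot 7; E skipped; A→slot 3; G skipped.
Profit = 78 + 39 + 24 + 35 + 52 + 58 + 34 = 320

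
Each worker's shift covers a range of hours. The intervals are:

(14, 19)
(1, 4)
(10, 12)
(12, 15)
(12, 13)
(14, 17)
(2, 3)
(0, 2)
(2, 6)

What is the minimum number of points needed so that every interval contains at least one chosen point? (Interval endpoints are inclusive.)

3

By right end: [0,2]  [2,3]  [1,4]  [2,6]  [10,12]  [12,13]  [12,15]  [14,17]  [14,19]
[0,2] uncovered → point at 2; [10,12] uncovered → point at 12; [14,17] uncovered → point at 17.
Points: 2, 12, 17 (3 total).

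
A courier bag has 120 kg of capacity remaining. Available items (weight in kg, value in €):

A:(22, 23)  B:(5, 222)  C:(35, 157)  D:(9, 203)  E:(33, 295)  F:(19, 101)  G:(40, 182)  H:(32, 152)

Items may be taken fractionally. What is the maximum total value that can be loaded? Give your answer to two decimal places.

1073.10

Greedy by value/weight ratio, highest first.
Order: B (222/5=44.40) > D (203/9=22.56) > E (295/33=8.94) > F (101/19=5.32) > H (152/32=4.75) > G (182/40=4.55) > C (157/35=4.49) > A (23/22=1.05)
Fill: take B (5 @ 222) → take D (9 @ 203) → take E (33 @ 295) → take F (19 @ 101) → take H (32 @ 152) → take 22/40 of G → 100.10; 120/120 used.
Total value = 1073.10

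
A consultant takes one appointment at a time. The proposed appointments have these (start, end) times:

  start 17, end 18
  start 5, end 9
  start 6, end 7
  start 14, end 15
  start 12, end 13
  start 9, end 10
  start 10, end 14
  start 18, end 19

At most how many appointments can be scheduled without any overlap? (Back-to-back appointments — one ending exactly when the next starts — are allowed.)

By end time: (6,7), (5,9), (9,10), (12,13), (10,14), (14,15), (17,18), (18,19).
Pick (6,7); next start ≥ 7 → (9,10); next start ≥ 10 → (12,13); next start ≥ 13 → (14,15); next start ≥ 15 → (17,18); next start ≥ 18 → (18,19).
Selected 6 appointments.

6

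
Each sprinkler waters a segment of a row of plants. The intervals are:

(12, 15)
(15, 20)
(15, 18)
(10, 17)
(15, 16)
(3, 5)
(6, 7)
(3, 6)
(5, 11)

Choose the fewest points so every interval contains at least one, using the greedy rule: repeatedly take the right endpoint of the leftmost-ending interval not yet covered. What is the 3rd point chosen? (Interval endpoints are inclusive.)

Sorted: [3,5] [3,6] [6,7] [5,11] [12,15] [15,16] [10,17] [15,18] [15,20]
{[3,5],[3,6]} hit by 5; {[6,7],[5,11]} hit by 7; {[12,15],[15,16],[10,17],[15,18],[15,20]} hit by 15.
Points: 5, 7, 15 (3 total).

15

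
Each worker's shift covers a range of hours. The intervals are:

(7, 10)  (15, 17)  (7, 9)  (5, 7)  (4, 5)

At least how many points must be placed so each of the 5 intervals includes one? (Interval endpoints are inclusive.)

By right end: [4,5]  [5,7]  [7,9]  [7,10]  [15,17]
[4,5] uncovered → point at 5; [7,9] uncovered → point at 9; [15,17] uncovered → point at 17.
Points: 5, 9, 17 (3 total).

3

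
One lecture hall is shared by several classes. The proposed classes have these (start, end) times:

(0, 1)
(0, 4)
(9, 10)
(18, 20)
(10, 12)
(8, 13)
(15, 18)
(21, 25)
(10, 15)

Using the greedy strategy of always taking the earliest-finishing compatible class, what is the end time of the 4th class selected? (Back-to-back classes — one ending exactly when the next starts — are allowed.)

Greedy by earliest finish: after sorting by end time, pick each interval compatible with the last pick.
Sorted by end: (0,1)  (0,4)  (9,10)  (10,12)  (8,13)  (10,15)  (15,18)  (18,20)  (21,25)
take (0,1); skip (0,4); take (9,10); take (10,12); skip (8,13); take (15,18); take (18,20); take (21,25).
Selected: (0,1) (9,10) (10,12) (15,18) (18,20) (21,25)

18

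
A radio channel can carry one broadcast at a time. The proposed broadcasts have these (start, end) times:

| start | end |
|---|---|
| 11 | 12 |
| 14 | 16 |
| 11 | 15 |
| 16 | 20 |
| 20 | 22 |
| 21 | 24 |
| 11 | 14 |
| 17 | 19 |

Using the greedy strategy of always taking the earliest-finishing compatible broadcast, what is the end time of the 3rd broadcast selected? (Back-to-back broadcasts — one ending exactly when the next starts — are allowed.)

19

By end time: (11,12), (11,14), (11,15), (14,16), (17,19), (16,20), (20,22), (21,24).
Pick (11,12); next start ≥ 12 → (14,16); next start ≥ 16 → (17,19); next start ≥ 19 → (20,22).
Selected: (11,12) (14,16) (17,19) (20,22)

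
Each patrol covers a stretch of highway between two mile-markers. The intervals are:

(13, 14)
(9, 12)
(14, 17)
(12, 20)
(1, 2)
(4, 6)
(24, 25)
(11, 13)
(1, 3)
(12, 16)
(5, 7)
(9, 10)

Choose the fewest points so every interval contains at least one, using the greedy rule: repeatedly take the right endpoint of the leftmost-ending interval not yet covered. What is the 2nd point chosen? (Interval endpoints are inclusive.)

6

Process intervals by earliest right end; each time one isn't hit yet, stab at its right endpoint.
By right end: [1,2]  [1,3]  [4,6]  [5,7]  [9,10]  [9,12]  [11,13]  [13,14]  [12,16]  [14,17]  [12,20]  [24,25]
[1,2] uncovered → point at 2; [4,6] uncovered → point at 6; [9,10] uncovered → point at 10; [11,13] uncovered → point at 13; [14,17] uncovered → point at 17; [24,25] uncovered → point at 25.
Points: 2, 6, 10, 13, 17, 25 (6 total).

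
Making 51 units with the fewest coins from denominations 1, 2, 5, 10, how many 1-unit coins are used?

1

Use the largest denomination that fits, subtract, and repeat.
51 = 5×10 + 1×1
Count of 1: 1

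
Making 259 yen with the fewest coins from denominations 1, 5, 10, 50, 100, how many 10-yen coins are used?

0

Greedy: take as many of the largest coin as possible, then repeat with the remainder.
259 − 2×100→59 − 1×50→9 − 1×5→4 − 4×1→0
Count of 10: 0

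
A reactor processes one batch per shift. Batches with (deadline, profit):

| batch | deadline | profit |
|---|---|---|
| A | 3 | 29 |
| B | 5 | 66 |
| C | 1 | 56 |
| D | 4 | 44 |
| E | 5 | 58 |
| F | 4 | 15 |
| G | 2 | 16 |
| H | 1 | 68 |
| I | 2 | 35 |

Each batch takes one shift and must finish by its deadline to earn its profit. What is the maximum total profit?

Sort by profit descending; place each in the latest free slot ≤ its deadline.
Profit order: H=68 B=66 E=58 C=56 D=44 I=35 A=29 G=16 F=15
Assign: H→slot 1, B→slot 5, E→slot 4, C skipped, D→slot 3, I→slot 2, A skipped, G skipped, F skipped.
Slots: [1:H] [2:I] [3:D] [4:E] [5:B]
Profit = 68 + 35 + 44 + 58 + 66 = 271

271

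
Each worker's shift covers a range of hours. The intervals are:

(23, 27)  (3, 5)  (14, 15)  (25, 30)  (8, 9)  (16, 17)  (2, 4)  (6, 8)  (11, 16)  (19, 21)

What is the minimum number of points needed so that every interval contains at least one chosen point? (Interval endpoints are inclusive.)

6

Sort by right endpoint; whenever an interval is uncovered, place a point at its right end.
Sorted: [2,4] [3,5] [6,8] [8,9] [14,15] [11,16] [16,17] [19,21] [23,27] [25,30]
{[2,4],[3,5]} hit by 4; {[6,8],[8,9]} hit by 8; {[14,15],[11,16]} hit by 15; {[16,17]} hit by 17; {[19,21]} hit by 21; {[23,27],[25,30]} hit by 27.
Points: 4, 8, 15, 17, 21, 27 (6 total).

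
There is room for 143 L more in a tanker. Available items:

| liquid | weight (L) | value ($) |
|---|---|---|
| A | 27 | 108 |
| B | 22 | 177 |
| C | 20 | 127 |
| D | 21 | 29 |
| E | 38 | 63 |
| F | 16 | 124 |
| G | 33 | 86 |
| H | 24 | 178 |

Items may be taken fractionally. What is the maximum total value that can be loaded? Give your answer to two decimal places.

801.66

Sort by value per unit weight and fill in that order.
Order: B (177/22=8.05) > F (124/16=7.75) > H (178/24=7.42) > C (127/20=6.35) > A (108/27=4.00) > G (86/33=2.61) > E (63/38=1.66) > D (29/21=1.38)
Fill: take B (22 @ 177) → take F (16 @ 124) → take H (24 @ 178) → take C (20 @ 127) → take A (27 @ 108) → take G (33 @ 86) → take 1/38 of E → 1.66; 143/143 used.
Total value = 801.66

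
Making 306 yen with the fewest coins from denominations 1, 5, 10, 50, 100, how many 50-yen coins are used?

0

Greedy: take as many of the largest coin as possible, then repeat with the remainder.
306 − 3×100→6 − 1×5→1 − 1×1→0
Count of 50: 0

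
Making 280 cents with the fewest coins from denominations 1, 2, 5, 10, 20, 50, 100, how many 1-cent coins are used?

0

280 = 2×100 + 1×50 + 1×20 + 1×10
Count of 1: 0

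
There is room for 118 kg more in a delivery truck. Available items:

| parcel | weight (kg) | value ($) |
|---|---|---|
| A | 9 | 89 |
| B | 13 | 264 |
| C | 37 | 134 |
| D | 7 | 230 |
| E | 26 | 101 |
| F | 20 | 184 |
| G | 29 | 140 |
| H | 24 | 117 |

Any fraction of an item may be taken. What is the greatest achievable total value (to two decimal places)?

Ratios (sorted): D 32.86, B 20.31, A 9.89, F 9.20, H 4.88, G 4.83, E 3.88, C 3.62
take D (7 @ 230); take B (13 @ 264); take A (9 @ 89); take F (20 @ 184); take H (24 @ 117); take G (29 @ 140); take 16/26 of E → 62.15. Capacity used 118/118.
Total value = 1086.15

1086.15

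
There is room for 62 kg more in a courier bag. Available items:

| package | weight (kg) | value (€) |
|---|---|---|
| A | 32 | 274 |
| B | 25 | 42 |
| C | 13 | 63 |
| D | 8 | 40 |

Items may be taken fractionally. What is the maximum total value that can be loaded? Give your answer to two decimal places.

392.12

Greedy by value/weight ratio, highest first.
Ratios (sorted): A 8.56, D 5.00, C 4.85, B 1.68
take A (32 @ 274); take D (8 @ 40); take C (13 @ 63); take 9/25 of B → 15.12. Capacity used 62/62.
Total value = 392.12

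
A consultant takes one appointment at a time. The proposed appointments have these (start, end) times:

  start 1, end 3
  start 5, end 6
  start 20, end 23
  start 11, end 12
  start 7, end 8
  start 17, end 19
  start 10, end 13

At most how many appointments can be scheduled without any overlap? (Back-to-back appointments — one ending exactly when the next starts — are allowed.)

Greedy by earliest finish: after sorting by end time, pick each interval compatible with the last pick.
By end time: (1,3), (5,6), (7,8), (11,12), (10,13), (17,19), (20,23).
Pick (1,3); next start ≥ 3 → (5,6); next start ≥ 6 → (7,8); next start ≥ 8 → (11,12); next start ≥ 12 → (17,19); next start ≥ 19 → (20,23).
Selected 6 appointments.

6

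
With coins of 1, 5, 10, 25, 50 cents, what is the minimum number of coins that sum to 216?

216 = 4×50 + 1×10 + 1×5 + 1×1
Total coins = 4 + 1 + 1 + 1 = 7

7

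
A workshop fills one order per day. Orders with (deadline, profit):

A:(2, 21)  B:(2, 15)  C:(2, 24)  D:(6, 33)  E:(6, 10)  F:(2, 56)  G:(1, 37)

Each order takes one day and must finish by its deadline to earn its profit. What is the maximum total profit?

Take jobs in profit order; each goes to the latest open slot no later than its deadline.
By profit: F(d2,56), G(d1,37), D(d6,33), C(d2,24), A(d2,21), B(d2,15), E(d6,10)
F→slot 2; G→slot 1; D→slot 6; C skipped; A skipped; B skipped; E→slot 5.
Profit = 37 + 56 + 10 + 33 = 136

136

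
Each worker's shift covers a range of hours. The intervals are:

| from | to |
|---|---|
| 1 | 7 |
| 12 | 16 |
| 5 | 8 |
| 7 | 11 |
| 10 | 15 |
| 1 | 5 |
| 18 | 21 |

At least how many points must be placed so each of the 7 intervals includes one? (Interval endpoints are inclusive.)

4

Sort by right endpoint; whenever an interval is uncovered, place a point at its right end.
Sorted: [1,5] [1,7] [5,8] [7,11] [10,15] [12,16] [18,21]
{[1,5],[1,7],[5,8]} hit by 5; {[7,11],[10,15]} hit by 11; {[12,16]} hit by 16; {[18,21]} hit by 21.
Points: 5, 11, 16, 21 (4 total).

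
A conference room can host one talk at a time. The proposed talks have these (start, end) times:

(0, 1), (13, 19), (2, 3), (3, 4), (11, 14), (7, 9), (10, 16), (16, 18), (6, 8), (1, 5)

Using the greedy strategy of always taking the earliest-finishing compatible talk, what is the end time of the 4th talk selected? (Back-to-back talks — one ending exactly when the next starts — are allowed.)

8

By end time: (0,1), (2,3), (3,4), (1,5), (6,8), (7,9), (11,14), (10,16), (16,18), (13,19).
Pick (0,1); next start ≥ 1 → (2,3); next start ≥ 3 → (3,4); next start ≥ 4 → (6,8); next start ≥ 8 → (11,14); next start ≥ 14 → (16,18).
Selected: (0,1) (2,3) (3,4) (6,8) (11,14) (16,18)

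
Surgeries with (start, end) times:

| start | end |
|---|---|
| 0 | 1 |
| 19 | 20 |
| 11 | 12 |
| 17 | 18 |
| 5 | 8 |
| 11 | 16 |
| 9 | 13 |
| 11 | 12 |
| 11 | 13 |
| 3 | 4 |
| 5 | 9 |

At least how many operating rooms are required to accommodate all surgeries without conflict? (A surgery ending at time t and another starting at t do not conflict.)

Count concurrent intervals with a sweep; the peak is the room count.
starts: [0, 3, 5, 5, 9, 11, 11, 11, 11, 17, 19]
ends:   [1, 4, 8, 9, 12, 12, 13, 13, 16, 18, 20]
s0→1 e1→0 s3→1 e4→0 s5→1 s5→2 e8→1 e9→0 s9→1 s11→2 s11→3 s11→4 s11→5  — peak 5.

5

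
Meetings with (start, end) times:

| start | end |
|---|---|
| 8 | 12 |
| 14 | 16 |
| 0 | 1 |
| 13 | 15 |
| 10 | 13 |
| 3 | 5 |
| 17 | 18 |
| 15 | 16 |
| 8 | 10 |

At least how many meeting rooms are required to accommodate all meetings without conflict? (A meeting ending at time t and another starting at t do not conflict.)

2

Count concurrent intervals with a sweep; the peak is the room count.
starts: [0, 3, 8, 8, 10, 13, 14, 15, 17]
ends:   [1, 5, 10, 12, 13, 15, 16, 16, 18]
s0→1 e1→0 s3→1 e5→0 s8→1 s8→2  — peak 2.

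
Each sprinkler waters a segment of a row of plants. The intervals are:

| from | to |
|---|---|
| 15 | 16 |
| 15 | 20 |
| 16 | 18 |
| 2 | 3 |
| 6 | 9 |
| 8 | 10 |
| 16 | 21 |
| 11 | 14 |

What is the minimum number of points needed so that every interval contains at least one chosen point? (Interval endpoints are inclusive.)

4

Sort by right endpoint; whenever an interval is uncovered, place a point at its right end.
Sorted: [2,3] [6,9] [8,10] [11,14] [15,16] [16,18] [15,20] [16,21]
{[2,3]} hit by 3; {[6,9],[8,10]} hit by 9; {[11,14]} hit by 14; {[15,16],[16,18],[15,20],[16,21]} hit by 16.
Points: 3, 9, 14, 16 (4 total).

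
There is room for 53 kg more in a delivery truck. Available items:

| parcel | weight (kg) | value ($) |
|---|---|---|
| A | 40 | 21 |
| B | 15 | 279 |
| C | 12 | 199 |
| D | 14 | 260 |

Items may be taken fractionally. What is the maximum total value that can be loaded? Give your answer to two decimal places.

Sort by value per unit weight and fill in that order.
Order: B (279/15=18.60) > D (260/14=18.57) > C (199/12=16.58) > A (21/40=0.53)
Fill: take B (15 @ 279) → take D (14 @ 260) → take C (12 @ 199) → take 12/40 of A → 6.30; 53/53 used.
Total value = 744.30

744.30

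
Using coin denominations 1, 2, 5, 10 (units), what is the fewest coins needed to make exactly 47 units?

6

47 = 4×10 + 1×5 + 1×2
Total coins = 4 + 1 + 1 = 6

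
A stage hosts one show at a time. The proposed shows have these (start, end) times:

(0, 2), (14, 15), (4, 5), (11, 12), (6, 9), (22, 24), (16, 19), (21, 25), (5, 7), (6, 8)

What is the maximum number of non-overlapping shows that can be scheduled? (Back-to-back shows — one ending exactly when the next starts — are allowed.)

7

By end time: (0,2), (4,5), (5,7), (6,8), (6,9), (11,12), (14,15), (16,19), (22,24), (21,25).
Pick (0,2); next start ≥ 2 → (4,5); next start ≥ 5 → (5,7); next start ≥ 7 → (11,12); next start ≥ 12 → (14,15); next start ≥ 15 → (16,19); next start ≥ 19 → (22,24).
Selected 7 shows.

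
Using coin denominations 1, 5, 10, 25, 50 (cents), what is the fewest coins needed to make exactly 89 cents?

Greedy: take as many of the largest coin as possible, then repeat with the remainder.
89 − 1×50→39 − 1×25→14 − 1×10→4 − 4×1→0
Total coins = 1 + 1 + 1 + 4 = 7

7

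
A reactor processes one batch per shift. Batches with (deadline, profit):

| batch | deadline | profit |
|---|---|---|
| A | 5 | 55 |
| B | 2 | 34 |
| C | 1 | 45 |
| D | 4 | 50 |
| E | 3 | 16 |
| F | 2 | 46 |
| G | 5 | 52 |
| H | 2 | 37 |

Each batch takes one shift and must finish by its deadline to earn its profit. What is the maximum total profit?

248

Profit order: A=55 G=52 D=50 F=46 C=45 H=37 B=34 E=16
Assign: A→slot 5, G→slot 4, D→slot 3, F→slot 2, C→slot 1, H skipped, B skipped, E skipped.
Slots: [1:C] [2:F] [3:D] [4:G] [5:A]
Profit = 45 + 46 + 50 + 52 + 55 = 248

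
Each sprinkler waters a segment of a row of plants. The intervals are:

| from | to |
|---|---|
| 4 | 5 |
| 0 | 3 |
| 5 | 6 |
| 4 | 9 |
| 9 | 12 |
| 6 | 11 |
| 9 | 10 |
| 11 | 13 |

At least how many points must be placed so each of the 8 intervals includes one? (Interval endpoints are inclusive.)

Sort by right endpoint; whenever an interval is uncovered, place a point at its right end.
Sorted: [0,3] [4,5] [5,6] [4,9] [9,10] [6,11] [9,12] [11,13]
{[0,3]} hit by 3; {[4,5],[5,6],[4,9]} hit by 5; {[9,10],[6,11],[9,12]} hit by 10; {[11,13]} hit by 13.
Points: 3, 5, 10, 13 (4 total).

4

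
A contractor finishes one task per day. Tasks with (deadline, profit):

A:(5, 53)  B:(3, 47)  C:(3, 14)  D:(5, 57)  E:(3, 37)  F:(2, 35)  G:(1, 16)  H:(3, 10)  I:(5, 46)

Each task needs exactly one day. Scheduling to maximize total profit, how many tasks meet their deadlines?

Take jobs in profit order; each goes to the latest open slot no later than its deadline.
By profit: D(d5,57), A(d5,53), B(d3,47), I(d5,46), E(d3,37), F(d2,35), G(d1,16), C(d3,14), H(d3,10)
D→slot 5; A→slot 4; B→slot 3; I→slot 2; E→slot 1; F skipped; G skipped; C skipped; H skipped.
5 of 9 scheduled.

5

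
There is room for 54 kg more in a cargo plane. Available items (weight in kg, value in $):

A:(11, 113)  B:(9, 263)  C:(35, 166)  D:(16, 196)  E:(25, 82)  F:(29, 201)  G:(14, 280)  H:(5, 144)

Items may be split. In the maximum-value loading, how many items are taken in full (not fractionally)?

4

Greedy by value/weight ratio, highest first.
Order: B (263/9=29.22) > H (144/5=28.80) > G (280/14=20.00) > D (196/16=12.25) > A (113/11=10.27) > F (201/29=6.93) > C (166/35=4.74) > E (82/25=3.28)
Fill: take B (9 @ 263) → take H (5 @ 144) → take G (14 @ 280) → take D (16 @ 196) → take 10/11 of A → 102.73; 54/54 used.
4 item(s) taken whole; one partial (take 10/11 of A).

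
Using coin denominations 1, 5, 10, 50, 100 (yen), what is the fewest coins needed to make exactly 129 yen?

Use the largest denomination that fits, subtract, and repeat.
129 = 1×100 + 2×10 + 1×5 + 4×1
Total coins = 1 + 2 + 1 + 4 = 8

8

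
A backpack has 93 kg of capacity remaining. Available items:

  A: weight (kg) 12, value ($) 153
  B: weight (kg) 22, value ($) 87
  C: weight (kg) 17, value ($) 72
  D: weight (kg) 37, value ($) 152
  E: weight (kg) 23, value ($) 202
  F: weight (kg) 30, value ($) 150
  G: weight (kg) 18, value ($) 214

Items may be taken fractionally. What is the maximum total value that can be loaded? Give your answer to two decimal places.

Sort by value per unit weight and fill in that order.
Order: A (153/12=12.75) > G (214/18=11.89) > E (202/23=8.78) > F (150/30=5.00) > C (72/17=4.24) > D (152/37=4.11) > B (87/22=3.95)
Fill: take A (12 @ 153) → take G (18 @ 214) → take E (23 @ 202) → take F (30 @ 150) → take 10/17 of C → 42.35; 93/93 used.
Total value = 761.35

761.35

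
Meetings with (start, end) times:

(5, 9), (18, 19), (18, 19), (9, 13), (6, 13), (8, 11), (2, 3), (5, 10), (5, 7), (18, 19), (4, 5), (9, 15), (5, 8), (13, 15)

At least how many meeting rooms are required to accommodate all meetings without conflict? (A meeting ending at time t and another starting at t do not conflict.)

Count concurrent intervals with a sweep; the peak is the room count.
Events (time:±→running): 2:+→1 3:-→0 4:+→1 5:-→0 5:+→1 5:+→2 5:+→3 5:+→4 6:+→5 … peak 5.

5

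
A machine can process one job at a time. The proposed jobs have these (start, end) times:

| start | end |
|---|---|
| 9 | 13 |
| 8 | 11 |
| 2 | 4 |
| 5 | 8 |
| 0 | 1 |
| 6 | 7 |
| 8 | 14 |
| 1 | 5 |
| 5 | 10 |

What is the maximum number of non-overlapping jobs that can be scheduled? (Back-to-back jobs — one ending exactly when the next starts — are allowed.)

Sort by end time and greedily take each interval whose start is ≥ the last chosen end.
Sorted by end: (0,1)  (2,4)  (1,5)  (6,7)  (5,8)  (5,10)  (8,11)  (9,13)  (8,14)
take (0,1); take (2,4); take (6,7); skip (5,10); take (8,11).
Selected 4 jobs.

4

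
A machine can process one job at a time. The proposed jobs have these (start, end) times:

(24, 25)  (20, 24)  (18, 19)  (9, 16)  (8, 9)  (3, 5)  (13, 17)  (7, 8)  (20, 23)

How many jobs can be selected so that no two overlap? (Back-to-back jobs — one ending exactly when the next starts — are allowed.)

7

Sort by end time and greedily take each interval whose start is ≥ the last chosen end.
Sorted by end: (3,5)  (7,8)  (8,9)  (9,16)  (13,17)  (18,19)  (20,23)  (20,24)  (24,25)
take (3,5); take (7,8); take (8,9); take (9,16); take (18,19); take (20,23); take (24,25).
Selected 7 jobs.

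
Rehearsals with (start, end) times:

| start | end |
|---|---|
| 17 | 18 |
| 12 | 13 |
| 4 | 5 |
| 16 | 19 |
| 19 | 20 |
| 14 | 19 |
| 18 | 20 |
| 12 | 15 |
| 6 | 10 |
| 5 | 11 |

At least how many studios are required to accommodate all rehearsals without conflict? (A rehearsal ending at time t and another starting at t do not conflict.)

starts: [4, 5, 6, 12, 12, 14, 16, 17, 18, 19]
ends:   [5, 10, 11, 13, 15, 18, 19, 19, 20, 20]
s4→1 e5→0 s5→1 s6→2 e10→1 e11→0 s12→1 s12→2 e13→1 s14→2 e15→1 s16→2 s17→3  — peak 3.

3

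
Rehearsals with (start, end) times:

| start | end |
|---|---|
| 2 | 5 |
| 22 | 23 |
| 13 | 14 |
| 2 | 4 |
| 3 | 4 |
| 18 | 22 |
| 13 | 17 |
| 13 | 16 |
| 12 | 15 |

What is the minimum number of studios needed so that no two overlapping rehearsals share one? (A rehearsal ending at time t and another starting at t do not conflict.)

4

The answer is the maximum number of intervals overlapping at any instant.
starts: [2, 2, 3, 12, 13, 13, 13, 18, 22]
ends:   [4, 4, 5, 14, 15, 16, 17, 22, 23]
s2→1 s2→2 s3→3 e4→2 e4→1 e5→0 s12→1 s13→2 s13→3 s13→4  — peak 4.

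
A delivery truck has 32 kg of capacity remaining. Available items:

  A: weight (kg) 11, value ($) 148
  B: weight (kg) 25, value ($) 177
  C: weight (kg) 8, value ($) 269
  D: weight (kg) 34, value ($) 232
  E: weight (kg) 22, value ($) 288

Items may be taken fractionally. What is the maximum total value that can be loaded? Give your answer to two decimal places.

587.18

Ratios (sorted): C 33.62, A 13.45, E 13.09, B 7.08, D 6.82
take C (8 @ 269); take A (11 @ 148); take 13/22 of E → 170.18. Capacity used 32/32.
Total value = 587.18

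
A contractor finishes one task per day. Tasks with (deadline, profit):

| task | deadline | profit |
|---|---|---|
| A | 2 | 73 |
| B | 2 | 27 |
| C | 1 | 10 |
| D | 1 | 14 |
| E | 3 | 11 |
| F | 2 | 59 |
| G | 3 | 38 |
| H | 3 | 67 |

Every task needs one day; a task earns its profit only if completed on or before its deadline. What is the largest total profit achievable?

Sort by profit descending; place each in the latest free slot ≤ its deadline.
Profit order: A=73 H=67 F=59 G=38 B=27 D=14 E=11 C=10
Assign: A→slot 2, H→slot 3, F→slot 1, G skipped, B skipped, D skipped, E skipped, C skipped.
Slots: [1:F] [2:A] [3:H]
Profit = 59 + 73 + 67 = 199

199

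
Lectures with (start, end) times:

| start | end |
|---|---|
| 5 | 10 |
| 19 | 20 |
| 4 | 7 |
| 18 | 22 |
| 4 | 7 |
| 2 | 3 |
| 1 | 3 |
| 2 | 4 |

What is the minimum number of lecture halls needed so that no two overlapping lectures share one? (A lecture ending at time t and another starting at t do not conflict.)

3

starts: [1, 2, 2, 4, 4, 5, 18, 19]
ends:   [3, 3, 4, 7, 7, 10, 20, 22]
s1→1 s2→2 s2→3  — peak 3.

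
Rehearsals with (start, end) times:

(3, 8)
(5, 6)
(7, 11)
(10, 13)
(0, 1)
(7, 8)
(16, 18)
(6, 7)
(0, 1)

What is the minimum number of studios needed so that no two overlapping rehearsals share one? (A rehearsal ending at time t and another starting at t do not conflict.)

3

The answer is the maximum number of intervals overlapping at any instant.
starts: [0, 0, 3, 5, 6, 7, 7, 10, 16]
ends:   [1, 1, 6, 7, 8, 8, 11, 13, 18]
s0→1 s0→2 e1→1 e1→0 s3→1 s5→2 e6→1 s6→2 e7→1 s7→2 s7→3  — peak 3.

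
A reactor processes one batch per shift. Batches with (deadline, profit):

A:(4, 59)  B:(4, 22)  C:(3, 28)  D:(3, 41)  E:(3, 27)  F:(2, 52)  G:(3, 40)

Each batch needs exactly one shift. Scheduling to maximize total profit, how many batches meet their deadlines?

4

Sort by profit descending; place each in the latest free slot ≤ its deadline.
Profit order: A=59 F=52 D=41 G=40 C=28 E=27 B=22
Assign: A→slot 4, F→slot 2, D→slot 3, G→slot 1, C skipped, E skipped, B skipped.
Slots: [1:G] [2:F] [3:D] [4:A]
4 of 7 scheduled.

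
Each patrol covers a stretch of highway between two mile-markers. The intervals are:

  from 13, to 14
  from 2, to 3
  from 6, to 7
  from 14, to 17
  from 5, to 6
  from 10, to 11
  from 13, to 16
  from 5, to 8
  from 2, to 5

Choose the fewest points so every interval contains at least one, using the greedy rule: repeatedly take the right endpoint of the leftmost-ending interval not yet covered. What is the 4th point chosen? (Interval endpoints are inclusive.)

Process intervals by earliest right end; each time one isn't hit yet, stab at its right endpoint.
By right end: [2,3]  [2,5]  [5,6]  [6,7]  [5,8]  [10,11]  [13,14]  [13,16]  [14,17]
[2,3] uncovered → point at 3; [5,6] uncovered → point at 6; [10,11] uncovered → point at 11; [13,14] uncovered → point at 14.
Points: 3, 6, 11, 14 (4 total).

14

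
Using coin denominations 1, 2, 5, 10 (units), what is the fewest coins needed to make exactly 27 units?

Use the largest denomination that fits, subtract, and repeat.
27 − 2×10→7 − 1×5→2 − 1×2→0
Total coins = 2 + 1 + 1 = 4

4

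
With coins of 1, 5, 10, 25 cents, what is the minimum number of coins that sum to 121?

7

121 − 4×25→21 − 2×10→1 − 1×1→0
Total coins = 4 + 2 + 1 = 7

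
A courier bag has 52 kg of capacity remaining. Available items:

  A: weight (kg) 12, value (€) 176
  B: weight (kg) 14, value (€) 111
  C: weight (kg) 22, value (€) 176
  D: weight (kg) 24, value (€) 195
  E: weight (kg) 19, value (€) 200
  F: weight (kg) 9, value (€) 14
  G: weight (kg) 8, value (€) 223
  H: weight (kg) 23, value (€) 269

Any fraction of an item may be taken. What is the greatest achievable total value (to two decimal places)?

762.74

Greedy by value/weight ratio, highest first.
Ratios (sorted): G 27.88, A 14.67, H 11.70, E 10.53, D 8.12, C 8.00, B 7.93, F 1.56
take G (8 @ 223); take A (12 @ 176); take H (23 @ 269); take 9/19 of E → 94.74. Capacity used 52/52.
Total value = 762.74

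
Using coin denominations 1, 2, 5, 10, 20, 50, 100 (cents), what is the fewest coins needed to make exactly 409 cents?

Use the largest denomination that fits, subtract, and repeat.
409 = 4×100 + 1×5 + 2×2
Total coins = 4 + 1 + 2 = 7

7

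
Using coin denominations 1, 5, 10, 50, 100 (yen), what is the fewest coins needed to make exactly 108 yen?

5

108 = 1×100 + 1×5 + 3×1
Total coins = 1 + 1 + 3 = 5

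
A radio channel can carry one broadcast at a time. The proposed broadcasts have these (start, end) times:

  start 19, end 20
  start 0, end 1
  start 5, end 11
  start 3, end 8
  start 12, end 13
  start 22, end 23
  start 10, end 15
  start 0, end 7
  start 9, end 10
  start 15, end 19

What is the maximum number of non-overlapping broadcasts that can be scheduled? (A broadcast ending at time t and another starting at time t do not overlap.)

Sort by end time and greedily take each interval whose start is ≥ the last chosen end.
Sorted by end: (0,1)  (0,7)  (3,8)  (9,10)  (5,11)  (12,13)  (10,15)  (15,19)  (19,20)  (22,23)
take (0,1); skip (0,7); take (3,8); take (9,10); skip (5,11); take (12,13); skip (10,15); take (15,19); take (19,20); take (22,23).
Selected 7 broadcasts.

7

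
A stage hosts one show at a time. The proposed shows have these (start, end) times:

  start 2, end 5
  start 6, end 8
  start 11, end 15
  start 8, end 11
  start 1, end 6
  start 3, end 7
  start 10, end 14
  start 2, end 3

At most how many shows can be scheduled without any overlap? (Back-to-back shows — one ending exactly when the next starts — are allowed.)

4

Sort by end time and greedily take each interval whose start is ≥ the last chosen end.
By end time: (2,3), (2,5), (1,6), (3,7), (6,8), (8,11), (10,14), (11,15).
Pick (2,3); next start ≥ 3 → (3,7); next start ≥ 7 → (8,11); next start ≥ 11 → (11,15).
Selected 4 shows.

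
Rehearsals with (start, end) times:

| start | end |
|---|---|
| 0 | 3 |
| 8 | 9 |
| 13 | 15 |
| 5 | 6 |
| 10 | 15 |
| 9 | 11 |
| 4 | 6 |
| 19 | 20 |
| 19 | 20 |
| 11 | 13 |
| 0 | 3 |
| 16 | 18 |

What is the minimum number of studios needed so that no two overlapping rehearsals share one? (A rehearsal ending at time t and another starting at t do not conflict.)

Events (time:±→running): 0:+→1 0:+→2 … peak 2.

2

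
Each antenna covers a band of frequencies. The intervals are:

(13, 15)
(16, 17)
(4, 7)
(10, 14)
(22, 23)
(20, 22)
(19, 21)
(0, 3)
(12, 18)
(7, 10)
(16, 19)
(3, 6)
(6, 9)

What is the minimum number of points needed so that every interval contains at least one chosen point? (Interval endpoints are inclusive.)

6

Sorted: [0,3] [3,6] [4,7] [6,9] [7,10] [10,14] [13,15] [16,17] [12,18] [16,19] [19,21] [20,22] [22,23]
{[0,3],[3,6]} hit by 3; {[4,7],[6,9],[7,10]} hit by 7; {[10,14],[13,15]} hit by 14; {[16,17],[12,18],[16,19]} hit by 17; {[19,21],[20,22]} hit by 21; {[22,23]} hit by 23.
Points: 3, 7, 14, 17, 21, 23 (6 total).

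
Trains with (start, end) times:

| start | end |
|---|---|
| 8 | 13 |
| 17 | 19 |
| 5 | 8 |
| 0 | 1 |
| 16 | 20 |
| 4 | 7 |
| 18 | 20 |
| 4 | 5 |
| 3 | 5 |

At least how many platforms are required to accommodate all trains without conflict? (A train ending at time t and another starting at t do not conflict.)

3

starts: [0, 3, 4, 4, 5, 8, 16, 17, 18]
ends:   [1, 5, 5, 7, 8, 13, 19, 20, 20]
s0→1 e1→0 s3→1 s4→2 s4→3  — peak 3.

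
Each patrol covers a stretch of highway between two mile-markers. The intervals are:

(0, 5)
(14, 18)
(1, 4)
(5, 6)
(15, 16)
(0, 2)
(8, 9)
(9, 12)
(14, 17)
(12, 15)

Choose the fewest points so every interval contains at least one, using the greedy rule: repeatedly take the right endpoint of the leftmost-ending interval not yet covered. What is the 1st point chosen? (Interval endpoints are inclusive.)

2

Sort by right endpoint; whenever an interval is uncovered, place a point at its right end.
Sorted: [0,2] [1,4] [0,5] [5,6] [8,9] [9,12] [12,15] [15,16] [14,17] [14,18]
{[0,2],[1,4],[0,5]} hit by 2; {[5,6]} hit by 6; {[8,9],[9,12]} hit by 9; {[12,15],[15,16],[14,17],[14,18]} hit by 15.
Points: 2, 6, 9, 15 (4 total).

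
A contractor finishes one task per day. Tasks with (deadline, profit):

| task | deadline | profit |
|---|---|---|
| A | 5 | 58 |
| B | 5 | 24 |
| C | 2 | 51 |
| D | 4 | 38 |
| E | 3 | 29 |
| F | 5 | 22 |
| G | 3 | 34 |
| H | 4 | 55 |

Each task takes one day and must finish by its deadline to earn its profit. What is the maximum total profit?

236

Sort by profit descending; place each in the latest free slot ≤ its deadline.
Profit order: A=58 H=55 C=51 D=38 G=34 E=29 B=24 F=22
Assign: A→slot 5, H→slot 4, C→slot 2, D→slot 3, G→slot 1, E skipped, B skipped, F skipped.
Slots: [1:G] [2:C] [3:D] [4:H] [5:A]
Profit = 34 + 51 + 38 + 55 + 58 = 236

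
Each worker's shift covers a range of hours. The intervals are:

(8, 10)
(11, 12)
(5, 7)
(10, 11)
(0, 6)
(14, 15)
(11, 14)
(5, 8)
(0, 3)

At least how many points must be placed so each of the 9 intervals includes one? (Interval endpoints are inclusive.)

5

Process intervals by earliest right end; each time one isn't hit yet, stab at its right endpoint.
By right end: [0,3]  [0,6]  [5,7]  [5,8]  [8,10]  [10,11]  [11,12]  [11,14]  [14,15]
[0,3] uncovered → point at 3; [5,7] uncovered → point at 7; [8,10] uncovered → point at 10; [11,12] uncovered → point at 12; [14,15] uncovered → point at 15.
Points: 3, 7, 10, 12, 15 (5 total).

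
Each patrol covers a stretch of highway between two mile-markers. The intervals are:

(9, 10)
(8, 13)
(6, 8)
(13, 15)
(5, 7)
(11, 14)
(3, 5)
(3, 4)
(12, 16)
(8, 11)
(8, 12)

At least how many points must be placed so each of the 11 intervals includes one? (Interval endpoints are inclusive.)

4

By right end: [3,4]  [3,5]  [5,7]  [6,8]  [9,10]  [8,11]  [8,12]  [8,13]  [11,14]  [13,15]  [12,16]
[3,4] uncovered → point at 4; [5,7] uncovered → point at 7; [9,10] uncovered → point at 10; [11,14] uncovered → point at 14.
Points: 4, 7, 10, 14 (4 total).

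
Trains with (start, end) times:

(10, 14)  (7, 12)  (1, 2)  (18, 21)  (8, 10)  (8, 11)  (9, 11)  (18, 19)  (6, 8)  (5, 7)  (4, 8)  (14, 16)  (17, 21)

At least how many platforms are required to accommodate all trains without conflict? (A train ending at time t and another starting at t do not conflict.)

Events (time:±→running): 1:+→1 2:-→0 4:+→1 5:+→2 6:+→3 7:-→2 7:+→3 8:-→2 8:-→1 8:+→2 8:+→3 9:+→4 … peak 4.

4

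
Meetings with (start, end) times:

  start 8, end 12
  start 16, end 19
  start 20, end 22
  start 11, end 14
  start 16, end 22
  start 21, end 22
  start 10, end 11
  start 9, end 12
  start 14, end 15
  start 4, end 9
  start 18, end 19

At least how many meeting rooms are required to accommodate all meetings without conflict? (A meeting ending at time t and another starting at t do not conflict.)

3

The answer is the maximum number of intervals overlapping at any instant.
starts: [4, 8, 9, 10, 11, 14, 16, 16, 18, 20, 21]
ends:   [9, 11, 12, 12, 14, 15, 19, 19, 22, 22, 22]
s4→1 s8→2 e9→1 s9→2 s10→3  — peak 3.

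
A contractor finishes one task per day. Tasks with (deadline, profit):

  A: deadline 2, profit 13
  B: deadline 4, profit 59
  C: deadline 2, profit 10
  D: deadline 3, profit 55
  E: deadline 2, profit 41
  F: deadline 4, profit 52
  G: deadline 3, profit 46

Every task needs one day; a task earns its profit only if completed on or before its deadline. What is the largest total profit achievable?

212

Sort by profit descending; place each in the latest free slot ≤ its deadline.
Profit order: B=59 D=55 F=52 G=46 E=41 A=13 C=10
Assign: B→slot 4, D→slot 3, F→slot 2, G→slot 1, E skipped, A skipped, C skipped.
Slots: [1:G] [2:F] [3:D] [4:B]
Profit = 46 + 52 + 55 + 59 = 212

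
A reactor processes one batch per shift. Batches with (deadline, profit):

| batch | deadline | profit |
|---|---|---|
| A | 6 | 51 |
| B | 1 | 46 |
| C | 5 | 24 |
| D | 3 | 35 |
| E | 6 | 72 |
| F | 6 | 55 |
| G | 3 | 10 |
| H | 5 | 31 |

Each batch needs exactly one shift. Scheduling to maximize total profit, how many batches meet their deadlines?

By profit: E(d6,72), F(d6,55), A(d6,51), B(d1,46), D(d3,35), H(d5,31), C(d5,24), G(d3,10)
E→slot 6; F→slot 5; A→slot 4; B→slot 1; D→slot 3; H→slot 2; C skipped; G skipped.
6 of 8 scheduled.

6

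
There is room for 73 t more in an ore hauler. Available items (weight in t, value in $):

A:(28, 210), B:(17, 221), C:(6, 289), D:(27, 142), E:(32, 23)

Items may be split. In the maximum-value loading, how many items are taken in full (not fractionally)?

3

Order: C (289/6=48.17) > B (221/17=13.00) > A (210/28=7.50) > D (142/27=5.26) > E (23/32=0.72)
Fill: take C (6 @ 289) → take B (17 @ 221) → take A (28 @ 210) → take 22/27 of D → 115.70; 73/73 used.
3 item(s) taken whole; one partial (take 22/27 of D).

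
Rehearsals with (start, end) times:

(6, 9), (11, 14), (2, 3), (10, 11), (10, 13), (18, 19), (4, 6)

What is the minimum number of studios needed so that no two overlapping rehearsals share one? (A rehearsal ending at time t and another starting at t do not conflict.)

2

starts: [2, 4, 6, 10, 10, 11, 18]
ends:   [3, 6, 9, 11, 13, 14, 19]
s2→1 e3→0 s4→1 e6→0 s6→1 e9→0 s10→1 s10→2  — peak 2.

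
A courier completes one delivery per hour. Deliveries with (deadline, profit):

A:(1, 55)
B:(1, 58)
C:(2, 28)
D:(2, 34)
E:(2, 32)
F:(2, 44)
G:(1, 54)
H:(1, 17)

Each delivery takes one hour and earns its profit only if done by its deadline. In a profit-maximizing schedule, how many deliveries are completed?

2

Sort by profit descending; place each in the latest free slot ≤ its deadline.
By profit: B(d1,58), A(d1,55), G(d1,54), F(d2,44), D(d2,34), E(d2,32), C(d2,28), H(d1,17)
B→slot 1; A skipped; G skipped; F→slot 2; D skipped; E skipped; C skipped; H skipped.
2 of 8 scheduled.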